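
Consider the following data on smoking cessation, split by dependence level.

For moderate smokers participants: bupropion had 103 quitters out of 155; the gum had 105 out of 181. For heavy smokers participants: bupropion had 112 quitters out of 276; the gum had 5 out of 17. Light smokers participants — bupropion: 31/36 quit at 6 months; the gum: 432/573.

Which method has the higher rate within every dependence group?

Moderate smokers: bupropion 103/155 = 66.5%, the gum 105/181 = 58.0% → bupropion
Heavy smokers: bupropion 112/276 = 40.6%, the gum 5/17 = 29.4% → bupropion
Light smokers: bupropion 31/36 = 86.1%, the gum 432/573 = 75.4% → bupropion
Bupropion has the higher rate in all 3 groups.

bupropion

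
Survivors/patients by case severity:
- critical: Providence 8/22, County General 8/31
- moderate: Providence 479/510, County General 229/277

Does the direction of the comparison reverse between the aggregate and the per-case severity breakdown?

Critical: Providence 8/22 = 36.4%, County General 8/31 = 25.8% → Providence
Moderate: Providence 479/510 = 93.9%, County General 229/277 = 82.7% → Providence
Overall: Providence 487/532 = 91.5%, County General 237/308 = 76.9% → Providence
Providence wins overall and in every case group — no reversal.

No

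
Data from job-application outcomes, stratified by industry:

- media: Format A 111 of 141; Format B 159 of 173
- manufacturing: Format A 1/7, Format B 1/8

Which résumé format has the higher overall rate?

Format B

Media: Format A 111/141 = 78.7%, Format B 159/173 = 91.9% → Format B
Manufacturing: Format A 1/7 = 14.3%, Format B 1/8 = 12.5% → Format A
Overall: Format A 112/148 = 75.7%, Format B 160/181 = 88.4% → Format B
(Neither sweeps every industry group, but Format B has the higher pooled rate.)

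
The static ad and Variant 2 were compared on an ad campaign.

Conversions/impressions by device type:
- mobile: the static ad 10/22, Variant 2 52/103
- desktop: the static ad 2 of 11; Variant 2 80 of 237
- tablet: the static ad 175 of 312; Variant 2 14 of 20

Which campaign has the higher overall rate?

the static ad

Mobile: the static ad 10/22 = 45.5%, Variant 2 52/103 = 50.5% → Variant 2
Desktop: the static ad 2/11 = 18.2%, Variant 2 80/237 = 33.8% → Variant 2
Tablet: the static ad 175/312 = 56.1%, Variant 2 14/20 = 70.0% → Variant 2
Overall: the static ad 187/345 = 54.2%, Variant 2 146/360 = 40.6% → the static ad
(Variant 2 wins every device group but the static ad wins overall — Variant 2's impressions skew toward the low-rate desktop group.)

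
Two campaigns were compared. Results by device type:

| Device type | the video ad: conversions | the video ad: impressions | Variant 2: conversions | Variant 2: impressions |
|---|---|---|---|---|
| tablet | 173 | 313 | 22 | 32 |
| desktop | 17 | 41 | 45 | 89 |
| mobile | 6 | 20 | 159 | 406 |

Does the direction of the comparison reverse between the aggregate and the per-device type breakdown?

Tablet: the video ad 173/313 = 55.3%, Variant 2 22/32 = 68.8% → Variant 2
Desktop: the video ad 17/41 = 41.5%, Variant 2 45/89 = 50.6% → Variant 2
Mobile: the video ad 6/20 = 30.0%, Variant 2 159/406 = 39.2% → Variant 2
Overall: the video ad 196/374 = 52.4%, Variant 2 226/527 = 42.9% → the video ad
Variant 2 wins each device group but the video ad wins overall — the comparison reverses. Variant 2's impressions skew toward mobile, which has a lower base rate.

Yes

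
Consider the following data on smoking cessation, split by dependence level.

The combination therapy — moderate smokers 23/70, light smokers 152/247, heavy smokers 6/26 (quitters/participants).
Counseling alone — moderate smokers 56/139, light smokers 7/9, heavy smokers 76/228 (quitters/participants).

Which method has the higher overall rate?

Moderate smokers: the combination therapy 23/70 = 32.9%, counseling alone 56/139 = 40.3% → counseling alone
Light smokers: the combination therapy 152/247 = 61.5%, counseling alone 7/9 = 77.8% → counseling alone
Heavy smokers: the combination therapy 6/26 = 23.1%, counseling alone 76/228 = 33.3% → counseling alone
Overall: the combination therapy 181/343 = 52.8%, counseling alone 139/376 = 37.0% → the combination therapy
(Counseling alone wins every dependence group but the combination therapy wins overall — counseling alone's participants skew toward the low-rate heavy smokers group.)

the combination therapy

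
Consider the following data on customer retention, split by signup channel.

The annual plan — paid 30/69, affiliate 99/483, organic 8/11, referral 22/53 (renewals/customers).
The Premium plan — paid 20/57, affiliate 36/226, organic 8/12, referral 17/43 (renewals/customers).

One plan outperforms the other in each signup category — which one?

Paid: the annual plan 30/69 = 43.5%, the Premium plan 20/57 = 35.1% → the annual plan
Affiliate: the annual plan 99/483 = 20.5%, the Premium plan 36/226 = 15.9% → the annual plan
Organic: the annual plan 8/11 = 72.7%, the Premium plan 8/12 = 66.7% → the annual plan
Referral: the annual plan 22/53 = 41.5%, the Premium plan 17/43 = 39.5% → the annual plan
The annual plan has the higher rate in all 4 groups.

the annual plan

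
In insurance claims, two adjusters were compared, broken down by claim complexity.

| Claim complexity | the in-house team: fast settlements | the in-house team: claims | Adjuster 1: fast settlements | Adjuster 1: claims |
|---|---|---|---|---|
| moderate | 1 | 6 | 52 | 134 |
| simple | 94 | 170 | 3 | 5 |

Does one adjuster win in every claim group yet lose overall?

Yes

Moderate: the in-house team 1/6 = 16.7%, Adjuster 1 52/134 = 38.8% → Adjuster 1
Simple: the in-house team 94/170 = 55.3%, Adjuster 1 3/5 = 60.0% → Adjuster 1
Overall: the in-house team 95/176 = 54.0%, Adjuster 1 55/139 = 39.6% → the in-house team
Adjuster 1 wins each claim group but the in-house team wins overall — the comparison reverses. Adjuster 1's claims skew toward moderate, which has a lower base rate.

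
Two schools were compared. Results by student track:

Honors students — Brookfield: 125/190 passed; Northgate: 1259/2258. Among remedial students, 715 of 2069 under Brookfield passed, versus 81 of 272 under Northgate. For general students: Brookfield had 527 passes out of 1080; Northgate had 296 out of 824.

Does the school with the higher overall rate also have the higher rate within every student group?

Honors: Brookfield 125/190 = 65.8%, Northgate 1259/2258 = 55.8% → Brookfield
Remedial: Brookfield 715/2069 = 34.6%, Northgate 81/272 = 29.8% → Brookfield
General: Brookfield 527/1080 = 48.8%, Northgate 296/824 = 35.9% → Brookfield
Overall: Brookfield 1367/3339 = 40.9%, Northgate 1636/3354 = 48.8% → Northgate
Brookfield wins each student group but Northgate wins overall — the comparison reverses. Brookfield's students skew toward remedial, which has a lower base rate.

No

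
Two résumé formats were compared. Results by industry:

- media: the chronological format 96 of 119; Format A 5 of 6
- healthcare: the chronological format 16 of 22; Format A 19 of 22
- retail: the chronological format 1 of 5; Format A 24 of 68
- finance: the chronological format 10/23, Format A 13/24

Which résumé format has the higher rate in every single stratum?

Format A

Media: the chronological format 96/119 = 80.7%, Format A 5/6 = 83.3% → Format A
Healthcare: the chronological format 16/22 = 72.7%, Format A 19/22 = 86.4% → Format A
Retail: the chronological format 1/5 = 20.0%, Format A 24/68 = 35.3% → Format A
Finance: the chronological format 10/23 = 43.5%, Format A 13/24 = 54.2% → Format A
Format A has the higher rate in all 4 groups.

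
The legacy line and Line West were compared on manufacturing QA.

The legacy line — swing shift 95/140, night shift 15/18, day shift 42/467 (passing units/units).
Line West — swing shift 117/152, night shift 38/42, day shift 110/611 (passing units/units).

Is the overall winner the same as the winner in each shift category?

Yes

Swing shift: the legacy line 95/140 = 67.9%, Line West 117/152 = 77.0% → Line West
Night shift: the legacy line 15/18 = 83.3%, Line West 38/42 = 90.5% → Line West
Day shift: the legacy line 42/467 = 9.0%, Line West 110/611 = 18.0% → Line West
Overall: the legacy line 152/625 = 24.3%, Line West 265/805 = 32.9% → Line West
Line West wins overall and in every shift group — no reversal.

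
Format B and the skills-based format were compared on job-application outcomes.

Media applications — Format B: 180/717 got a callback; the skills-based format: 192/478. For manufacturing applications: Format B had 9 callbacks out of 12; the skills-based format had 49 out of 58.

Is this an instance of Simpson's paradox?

No

Media: Format B 180/717 = 25.1%, the skills-based format 192/478 = 40.2% → the skills-based format
Manufacturing: Format B 9/12 = 75.0%, the skills-based format 49/58 = 84.5% → the skills-based format
Overall: Format B 189/729 = 25.9%, the skills-based format 241/536 = 45.0% → the skills-based format
The skills-based format wins overall and in every industry group — no reversal.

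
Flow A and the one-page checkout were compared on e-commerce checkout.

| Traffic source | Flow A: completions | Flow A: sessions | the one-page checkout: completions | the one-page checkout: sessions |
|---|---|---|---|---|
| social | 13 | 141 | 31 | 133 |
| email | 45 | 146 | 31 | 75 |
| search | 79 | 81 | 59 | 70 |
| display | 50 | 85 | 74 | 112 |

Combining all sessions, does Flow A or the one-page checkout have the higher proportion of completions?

the one-page checkout

Social: Flow A 13/141 = 9.2%, the one-page checkout 31/133 = 23.3% → the one-page checkout
Email: Flow A 45/146 = 30.8%, the one-page checkout 31/75 = 41.3% → the one-page checkout
Search: Flow A 79/81 = 97.5%, the one-page checkout 59/70 = 84.3% → Flow A
Display: Flow A 50/85 = 58.8%, the one-page checkout 74/112 = 66.1% → the one-page checkout
Overall: Flow A 187/453 = 41.3%, the one-page checkout 195/390 = 50.0% → the one-page checkout
(Neither sweeps every traffic group, but the one-page checkout has the higher pooled rate.)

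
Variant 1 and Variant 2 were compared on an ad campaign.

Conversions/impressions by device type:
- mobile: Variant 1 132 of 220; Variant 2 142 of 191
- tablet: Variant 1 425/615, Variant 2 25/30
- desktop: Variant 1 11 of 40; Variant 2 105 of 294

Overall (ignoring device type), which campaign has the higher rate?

Mobile: Variant 1 132/220 = 60.0%, Variant 2 142/191 = 74.3% → Variant 2
Tablet: Variant 1 425/615 = 69.1%, Variant 2 25/30 = 83.3% → Variant 2
Desktop: Variant 1 11/40 = 27.5%, Variant 2 105/294 = 35.7% → Variant 2
Overall: Variant 1 568/875 = 64.9%, Variant 2 272/515 = 52.8% → Variant 1
(Variant 2 wins every device group but Variant 1 wins overall — Variant 2's impressions skew toward the low-rate desktop group.)

Variant 1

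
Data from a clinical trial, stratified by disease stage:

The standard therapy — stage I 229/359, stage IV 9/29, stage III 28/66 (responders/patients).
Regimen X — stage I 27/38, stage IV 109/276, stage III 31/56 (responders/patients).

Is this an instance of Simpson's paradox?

Yes

Stage I: the standard therapy 229/359 = 63.8%, Regimen X 27/38 = 71.1% → Regimen X
Stage IV: the standard therapy 9/29 = 31.0%, Regimen X 109/276 = 39.5% → Regimen X
Stage III: the standard therapy 28/66 = 42.4%, Regimen X 31/56 = 55.4% → Regimen X
Overall: the standard therapy 266/454 = 58.6%, Regimen X 167/370 = 45.1% → the standard therapy
Regimen X wins each disease group but the standard therapy wins overall — the comparison reverses. Regimen X's patients skew toward stage IV, which has a lower base rate.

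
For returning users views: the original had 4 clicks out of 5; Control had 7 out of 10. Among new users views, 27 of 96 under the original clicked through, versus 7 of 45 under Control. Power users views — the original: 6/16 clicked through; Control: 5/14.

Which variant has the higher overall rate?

Returning users: the original 4/5 = 80.0%, Control 7/10 = 70.0% → the original
New users: the original 27/96 = 28.1%, Control 7/45 = 15.6% → the original
Power users: the original 6/16 = 37.5%, Control 5/14 = 35.7% → the original
Overall: the original 37/117 = 31.6%, Control 19/69 = 27.5% → the original

the original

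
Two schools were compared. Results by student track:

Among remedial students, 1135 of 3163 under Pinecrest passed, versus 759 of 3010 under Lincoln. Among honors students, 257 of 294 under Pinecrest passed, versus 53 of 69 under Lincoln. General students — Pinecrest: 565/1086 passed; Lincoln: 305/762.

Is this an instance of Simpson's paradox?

No

Remedial: Pinecrest 1135/3163 = 35.9%, Lincoln 759/3010 = 25.2% → Pinecrest
Honors: Pinecrest 257/294 = 87.4%, Lincoln 53/69 = 76.8% → Pinecrest
General: Pinecrest 565/1086 = 52.0%, Lincoln 305/762 = 40.0% → Pinecrest
Overall: Pinecrest 1957/4543 = 43.1%, Lincoln 1117/3841 = 29.1% → Pinecrest
Pinecrest wins overall and in every student group — no reversal.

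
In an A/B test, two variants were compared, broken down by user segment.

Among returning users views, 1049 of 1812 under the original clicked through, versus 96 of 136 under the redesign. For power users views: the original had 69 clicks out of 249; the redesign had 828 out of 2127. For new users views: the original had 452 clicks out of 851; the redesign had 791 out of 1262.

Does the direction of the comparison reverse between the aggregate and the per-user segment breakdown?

Returning users: the original 1049/1812 = 57.9%, the redesign 96/136 = 70.6% → the redesign
Power users: the original 69/249 = 27.7%, the redesign 828/2127 = 38.9% → the redesign
New users: the original 452/851 = 53.1%, the redesign 791/1262 = 62.7% → the redesign
Overall: the original 1570/2912 = 53.9%, the redesign 1715/3525 = 48.7% → the original
The redesign wins each user group but the original wins overall — the comparison reverses. The redesign's views skew toward power users, which has a lower base rate.

Yes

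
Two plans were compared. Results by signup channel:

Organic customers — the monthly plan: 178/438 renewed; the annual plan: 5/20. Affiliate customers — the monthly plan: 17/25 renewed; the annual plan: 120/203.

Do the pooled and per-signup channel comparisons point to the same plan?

No

Organic: the monthly plan 178/438 = 40.6%, the annual plan 5/20 = 25.0% → the monthly plan
Affiliate: the monthly plan 17/25 = 68.0%, the annual plan 120/203 = 59.1% → the monthly plan
Overall: the monthly plan 195/463 = 42.1%, the annual plan 125/223 = 56.1% → the annual plan
The monthly plan wins each signup group but the annual plan wins overall — the comparison reverses. The monthly plan's customers skew toward organic, which has a lower base rate.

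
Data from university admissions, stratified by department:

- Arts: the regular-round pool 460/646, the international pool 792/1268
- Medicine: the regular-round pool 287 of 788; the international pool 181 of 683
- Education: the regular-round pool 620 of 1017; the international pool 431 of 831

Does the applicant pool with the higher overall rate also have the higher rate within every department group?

Yes

Arts: the regular-round pool 460/646 = 71.2%, the international pool 792/1268 = 62.5% → the regular-round pool
Medicine: the regular-round pool 287/788 = 36.4%, the international pool 181/683 = 26.5% → the regular-round pool
Education: the regular-round pool 620/1017 = 61.0%, the international pool 431/831 = 51.9% → the regular-round pool
Overall: the regular-round pool 1367/2451 = 55.8%, the international pool 1404/2782 = 50.5% → the regular-round pool
The regular-round pool wins overall and in every department group — no reversal.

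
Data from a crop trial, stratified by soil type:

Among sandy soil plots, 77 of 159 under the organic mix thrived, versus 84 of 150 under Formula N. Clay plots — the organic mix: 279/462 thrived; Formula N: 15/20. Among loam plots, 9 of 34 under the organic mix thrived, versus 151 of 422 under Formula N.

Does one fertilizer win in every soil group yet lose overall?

Sandy soil: the organic mix 77/159 = 48.4%, Formula N 84/150 = 56.0% → Formula N
Clay: the organic mix 279/462 = 60.4%, Formula N 15/20 = 75.0% → Formula N
Loam: the organic mix 9/34 = 26.5%, Formula N 151/422 = 35.8% → Formula N
Overall: the organic mix 365/655 = 55.7%, Formula N 250/592 = 42.2% → the organic mix
Formula N wins each soil group but the organic mix wins overall — the comparison reverses. Formula N's plots skew toward loam, which has a lower base rate.

Yes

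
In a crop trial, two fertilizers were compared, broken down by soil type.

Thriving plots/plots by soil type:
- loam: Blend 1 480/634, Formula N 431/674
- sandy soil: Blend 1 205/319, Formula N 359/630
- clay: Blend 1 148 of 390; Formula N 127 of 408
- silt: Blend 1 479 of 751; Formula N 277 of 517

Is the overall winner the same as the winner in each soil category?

Yes

Loam: Blend 1 480/634 = 75.7%, Formula N 431/674 = 63.9% → Blend 1
Sandy soil: Blend 1 205/319 = 64.3%, Formula N 359/630 = 57.0% → Blend 1
Clay: Blend 1 148/390 = 37.9%, Formula N 127/408 = 31.1% → Blend 1
Silt: Blend 1 479/751 = 63.8%, Formula N 277/517 = 53.6% → Blend 1
Overall: Blend 1 1312/2094 = 62.7%, Formula N 1194/2229 = 53.6% → Blend 1
Blend 1 wins overall and in every soil group — no reversal.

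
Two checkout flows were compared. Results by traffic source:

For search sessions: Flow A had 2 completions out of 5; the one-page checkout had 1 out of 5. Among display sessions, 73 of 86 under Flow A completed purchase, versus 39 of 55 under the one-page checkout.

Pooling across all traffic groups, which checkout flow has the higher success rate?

Search: Flow A 2/5 = 40.0%, the one-page checkout 1/5 = 20.0% → Flow A
Display: Flow A 73/86 = 84.9%, the one-page checkout 39/55 = 70.9% → Flow A
Overall: Flow A 75/91 = 82.4%, the one-page checkout 40/60 = 66.7% → Flow A

Flow A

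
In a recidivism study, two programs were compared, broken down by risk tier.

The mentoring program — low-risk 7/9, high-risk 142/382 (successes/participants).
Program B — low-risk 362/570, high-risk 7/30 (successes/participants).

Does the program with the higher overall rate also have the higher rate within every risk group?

Low-risk: the mentoring program 7/9 = 77.8%, Program B 362/570 = 63.5% → the mentoring program
High-risk: the mentoring program 142/382 = 37.2%, Program B 7/30 = 23.3% → the mentoring program
Overall: the mentoring program 149/391 = 38.1%, Program B 369/600 = 61.5% → Program B
The mentoring program wins each risk group but Program B wins overall — the comparison reverses. The mentoring program's participants skew toward high-risk, which has a lower base rate.

No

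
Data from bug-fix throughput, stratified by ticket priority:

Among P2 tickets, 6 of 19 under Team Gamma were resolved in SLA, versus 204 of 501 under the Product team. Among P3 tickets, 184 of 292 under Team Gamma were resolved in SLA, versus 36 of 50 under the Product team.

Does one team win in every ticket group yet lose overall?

P2: Team Gamma 6/19 = 31.6%, the Product team 204/501 = 40.7% → the Product team
P3: Team Gamma 184/292 = 63.0%, the Product team 36/50 = 72.0% → the Product team
Overall: Team Gamma 190/311 = 61.1%, the Product team 240/551 = 43.6% → Team Gamma
The Product team wins each ticket group but Team Gamma wins overall — the comparison reverses. The Product team's tickets skew toward P2, which has a lower base rate.

Yes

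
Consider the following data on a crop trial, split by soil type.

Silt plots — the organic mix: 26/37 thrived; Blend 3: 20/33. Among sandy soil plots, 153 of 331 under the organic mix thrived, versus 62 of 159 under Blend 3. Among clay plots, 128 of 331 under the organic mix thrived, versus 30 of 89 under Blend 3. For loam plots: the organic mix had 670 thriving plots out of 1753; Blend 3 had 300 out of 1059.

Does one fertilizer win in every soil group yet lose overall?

Silt: the organic mix 26/37 = 70.3%, Blend 3 20/33 = 60.6% → the organic mix
Sandy soil: the organic mix 153/331 = 46.2%, Blend 3 62/159 = 39.0% → the organic mix
Clay: the organic mix 128/331 = 38.7%, Blend 3 30/89 = 33.7% → the organic mix
Loam: the organic mix 670/1753 = 38.2%, Blend 3 300/1059 = 28.3% → the organic mix
Overall: the organic mix 977/2452 = 39.8%, Blend 3 412/1340 = 30.7% → the organic mix
The organic mix wins overall and in every soil group — no reversal.

No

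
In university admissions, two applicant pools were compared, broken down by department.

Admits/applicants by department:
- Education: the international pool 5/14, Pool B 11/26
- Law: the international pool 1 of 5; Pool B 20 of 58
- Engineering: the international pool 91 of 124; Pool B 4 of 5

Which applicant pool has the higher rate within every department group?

Education: the international pool 5/14 = 35.7%, Pool B 11/26 = 42.3% → Pool B
Law: the international pool 1/5 = 20.0%, Pool B 20/58 = 34.5% → Pool B
Engineering: the international pool 91/124 = 73.4%, Pool B 4/5 = 80.0% → Pool B
Pool B has the higher rate in all 3 groups.

Pool B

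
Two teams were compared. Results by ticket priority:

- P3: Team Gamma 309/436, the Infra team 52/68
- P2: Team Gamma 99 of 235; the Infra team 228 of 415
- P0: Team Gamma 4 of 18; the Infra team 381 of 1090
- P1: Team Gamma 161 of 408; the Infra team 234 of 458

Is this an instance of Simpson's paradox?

Yes

P3: Team Gamma 309/436 = 70.9%, the Infra team 52/68 = 76.5% → the Infra team
P2: Team Gamma 99/235 = 42.1%, the Infra team 228/415 = 54.9% → the Infra team
P0: Team Gamma 4/18 = 22.2%, the Infra team 381/1090 = 35.0% → the Infra team
P1: Team Gamma 161/408 = 39.5%, the Infra team 234/458 = 51.1% → the Infra team
Overall: Team Gamma 573/1097 = 52.2%, the Infra team 895/2031 = 44.1% → Team Gamma
The Infra team wins each ticket group but Team Gamma wins overall — the comparison reverses. The Infra team's tickets skew toward P0, which has a lower base rate.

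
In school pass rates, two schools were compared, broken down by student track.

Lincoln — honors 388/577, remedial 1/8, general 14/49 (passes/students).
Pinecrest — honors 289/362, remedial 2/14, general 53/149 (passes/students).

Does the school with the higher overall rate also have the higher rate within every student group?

Yes

Honors: Lincoln 388/577 = 67.2%, Pinecrest 289/362 = 79.8% → Pinecrest
Remedial: Lincoln 1/8 = 12.5%, Pinecrest 2/14 = 14.3% → Pinecrest
General: Lincoln 14/49 = 28.6%, Pinecrest 53/149 = 35.6% → Pinecrest
Overall: Lincoln 403/634 = 63.6%, Pinecrest 344/525 = 65.5% → Pinecrest
Pinecrest wins overall and in every student group — no reversal.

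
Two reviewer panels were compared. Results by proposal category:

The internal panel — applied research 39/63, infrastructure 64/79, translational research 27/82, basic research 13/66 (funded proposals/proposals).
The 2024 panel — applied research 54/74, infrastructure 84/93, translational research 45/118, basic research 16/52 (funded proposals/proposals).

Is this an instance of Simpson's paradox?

No

Applied research: the internal panel 39/63 = 61.9%, the 2024 panel 54/74 = 73.0% → the 2024 panel
Infrastructure: the internal panel 64/79 = 81.0%, the 2024 panel 84/93 = 90.3% → the 2024 panel
Translational research: the internal panel 27/82 = 32.9%, the 2024 panel 45/118 = 38.1% → the 2024 panel
Basic research: the internal panel 13/66 = 19.7%, the 2024 panel 16/52 = 30.8% → the 2024 panel
Overall: the internal panel 143/290 = 49.3%, the 2024 panel 199/337 = 59.1% → the 2024 panel
The 2024 panel wins overall and in every proposal group — no reversal.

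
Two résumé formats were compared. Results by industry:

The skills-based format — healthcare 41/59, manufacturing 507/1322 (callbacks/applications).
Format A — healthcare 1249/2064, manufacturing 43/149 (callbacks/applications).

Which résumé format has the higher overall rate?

Format A

Healthcare: the skills-based format 41/59 = 69.5%, Format A 1249/2064 = 60.5% → the skills-based format
Manufacturing: the skills-based format 507/1322 = 38.4%, Format A 43/149 = 28.9% → the skills-based format
Overall: the skills-based format 548/1381 = 39.7%, Format A 1292/2213 = 58.4% → Format A
(The skills-based format wins every industry group but Format A wins overall — the skills-based format's applications skew toward the low-rate manufacturing group.)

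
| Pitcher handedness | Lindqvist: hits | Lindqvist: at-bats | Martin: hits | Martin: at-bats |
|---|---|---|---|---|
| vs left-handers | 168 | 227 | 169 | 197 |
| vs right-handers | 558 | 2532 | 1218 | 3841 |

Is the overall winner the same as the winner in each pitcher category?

Yes

Vs left-handers: Lindqvist 168/227 = 74.0%, Martin 169/197 = 85.8% → Martin
Vs right-handers: Lindqvist 558/2532 = 22.0%, Martin 1218/3841 = 31.7% → Martin
Overall: Lindqvist 726/2759 = 26.3%, Martin 1387/4038 = 34.3% → Martin
Martin wins overall and in every pitcher group — no reversal.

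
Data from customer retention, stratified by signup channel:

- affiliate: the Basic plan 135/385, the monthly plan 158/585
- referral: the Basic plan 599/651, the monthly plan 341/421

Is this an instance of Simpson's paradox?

No

Affiliate: the Basic plan 135/385 = 35.1%, the monthly plan 158/585 = 27.0% → the Basic plan
Referral: the Basic plan 599/651 = 92.0%, the monthly plan 341/421 = 81.0% → the Basic plan
Overall: the Basic plan 734/1036 = 70.8%, the monthly plan 499/1006 = 49.6% → the Basic plan
The Basic plan wins overall and in every signup group — no reversal.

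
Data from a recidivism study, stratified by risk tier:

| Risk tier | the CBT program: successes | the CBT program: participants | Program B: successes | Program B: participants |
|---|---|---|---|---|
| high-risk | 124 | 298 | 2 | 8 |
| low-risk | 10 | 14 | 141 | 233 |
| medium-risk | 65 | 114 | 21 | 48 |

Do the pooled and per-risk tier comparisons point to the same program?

No

High-risk: the CBT program 124/298 = 41.6%, Program B 2/8 = 25.0% → the CBT program
Low-risk: the CBT program 10/14 = 71.4%, Program B 141/233 = 60.5% → the CBT program
Medium-risk: the CBT program 65/114 = 57.0%, Program B 21/48 = 43.8% → the CBT program
Overall: the CBT program 199/426 = 46.7%, Program B 164/289 = 56.7% → Program B
The CBT program wins each risk group but Program B wins overall — the comparison reverses. The CBT program's participants skew toward high-risk, which has a lower base rate.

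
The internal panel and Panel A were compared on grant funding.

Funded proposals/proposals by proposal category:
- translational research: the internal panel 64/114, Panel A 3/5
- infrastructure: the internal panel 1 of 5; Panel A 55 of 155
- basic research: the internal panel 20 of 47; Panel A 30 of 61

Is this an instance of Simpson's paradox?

Yes

Translational research: the internal panel 64/114 = 56.1%, Panel A 3/5 = 60.0% → Panel A
Infrastructure: the internal panel 1/5 = 20.0%, Panel A 55/155 = 35.5% → Panel A
Basic research: the internal panel 20/47 = 42.6%, Panel A 30/61 = 49.2% → Panel A
Overall: the internal panel 85/166 = 51.2%, Panel A 88/221 = 39.8% → the internal panel
Panel A wins each proposal group but the internal panel wins overall — the comparison reverses. Panel A's proposals skew toward infrastructure, which has a lower base rate.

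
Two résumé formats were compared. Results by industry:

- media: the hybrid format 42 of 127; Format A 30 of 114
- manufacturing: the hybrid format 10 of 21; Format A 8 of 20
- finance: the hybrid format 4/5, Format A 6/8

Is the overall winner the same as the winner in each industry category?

Media: the hybrid format 42/127 = 33.1%, Format A 30/114 = 26.3% → the hybrid format
Manufacturing: the hybrid format 10/21 = 47.6%, Format A 8/20 = 40.0% → the hybrid format
Finance: the hybrid format 4/5 = 80.0%, Format A 6/8 = 75.0% → the hybrid format
Overall: the hybrid format 56/153 = 36.6%, Format A 44/142 = 31.0% → the hybrid format
The hybrid format wins overall and in every industry group — no reversal.

Yes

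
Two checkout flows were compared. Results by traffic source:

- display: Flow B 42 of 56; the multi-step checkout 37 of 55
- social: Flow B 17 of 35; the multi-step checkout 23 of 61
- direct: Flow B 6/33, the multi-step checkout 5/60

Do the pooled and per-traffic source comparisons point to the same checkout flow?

Display: Flow B 42/56 = 75.0%, the multi-step checkout 37/55 = 67.3% → Flow B
Social: Flow B 17/35 = 48.6%, the multi-step checkout 23/61 = 37.7% → Flow B
Direct: Flow B 6/33 = 18.2%, the multi-step checkout 5/60 = 8.3% → Flow B
Overall: Flow B 65/124 = 52.4%, the multi-step checkout 65/176 = 36.9% → Flow B
Flow B wins overall and in every traffic group — no reversal.

Yes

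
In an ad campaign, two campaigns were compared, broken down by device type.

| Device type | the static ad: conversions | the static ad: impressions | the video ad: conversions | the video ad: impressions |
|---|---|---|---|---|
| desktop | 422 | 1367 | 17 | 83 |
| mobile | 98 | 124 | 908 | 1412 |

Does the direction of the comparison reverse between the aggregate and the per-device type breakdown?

Desktop: the static ad 422/1367 = 30.9%, the video ad 17/83 = 20.5% → the static ad
Mobile: the static ad 98/124 = 79.0%, the video ad 908/1412 = 64.3% → the static ad
Overall: the static ad 520/1491 = 34.9%, the video ad 925/1495 = 61.9% → the video ad
The static ad wins each device group but the video ad wins overall — the comparison reverses. The static ad's impressions skew toward desktop, which has a lower base rate.

Yes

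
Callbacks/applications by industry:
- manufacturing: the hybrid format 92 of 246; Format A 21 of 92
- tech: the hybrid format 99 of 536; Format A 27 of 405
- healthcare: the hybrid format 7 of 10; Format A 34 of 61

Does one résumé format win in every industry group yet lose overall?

Manufacturing: the hybrid format 92/246 = 37.4%, Format A 21/92 = 22.8% → the hybrid format
Tech: the hybrid format 99/536 = 18.5%, Format A 27/405 = 6.7% → the hybrid format
Healthcare: the hybrid format 7/10 = 70.0%, Format A 34/61 = 55.7% → the hybrid format
Overall: the hybrid format 198/792 = 25.0%, Format A 82/558 = 14.7% → the hybrid format
The hybrid format wins overall and in every industry group — no reversal.

No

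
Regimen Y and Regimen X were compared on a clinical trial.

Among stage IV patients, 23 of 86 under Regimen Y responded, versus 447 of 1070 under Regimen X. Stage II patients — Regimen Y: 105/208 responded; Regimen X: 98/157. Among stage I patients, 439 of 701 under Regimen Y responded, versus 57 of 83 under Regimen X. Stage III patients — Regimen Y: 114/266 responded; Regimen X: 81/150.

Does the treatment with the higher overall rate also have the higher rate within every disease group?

Stage IV: Regimen Y 23/86 = 26.7%, Regimen X 447/1070 = 41.8% → Regimen X
Stage II: Regimen Y 105/208 = 50.5%, Regimen X 98/157 = 62.4% → Regimen X
Stage I: Regimen Y 439/701 = 62.6%, Regimen X 57/83 = 68.7% → Regimen X
Stage III: Regimen Y 114/266 = 42.9%, Regimen X 81/150 = 54.0% → Regimen X
Overall: Regimen Y 681/1261 = 54.0%, Regimen X 683/1460 = 46.8% → Regimen Y
Regimen X wins each disease group but Regimen Y wins overall — the comparison reverses. Regimen X's patients skew toward stage IV, which has a lower base rate.

No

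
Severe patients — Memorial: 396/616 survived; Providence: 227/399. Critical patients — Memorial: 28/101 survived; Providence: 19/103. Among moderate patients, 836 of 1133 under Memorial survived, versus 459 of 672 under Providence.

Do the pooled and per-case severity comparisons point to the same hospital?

Yes

Severe: Memorial 396/616 = 64.3%, Providence 227/399 = 56.9% → Memorial
Critical: Memorial 28/101 = 27.7%, Providence 19/103 = 18.4% → Memorial
Moderate: Memorial 836/1133 = 73.8%, Providence 459/672 = 68.3% → Memorial
Overall: Memorial 1260/1850 = 68.1%, Providence 705/1174 = 60.1% → Memorial
Memorial wins overall and in every case group — no reversal.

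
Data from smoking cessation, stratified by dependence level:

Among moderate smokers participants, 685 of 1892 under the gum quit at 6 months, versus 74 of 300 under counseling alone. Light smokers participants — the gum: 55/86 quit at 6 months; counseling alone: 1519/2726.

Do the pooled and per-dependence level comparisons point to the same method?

Moderate smokers: the gum 685/1892 = 36.2%, counseling alone 74/300 = 24.7% → the gum
Light smokers: the gum 55/86 = 64.0%, counseling alone 1519/2726 = 55.7% → the gum
Overall: the gum 740/1978 = 37.4%, counseling alone 1593/3026 = 52.6% → counseling alone
The gum wins each dependence group but counseling alone wins overall — the comparison reverses. The gum's participants skew toward moderate smokers, which has a lower base rate.

No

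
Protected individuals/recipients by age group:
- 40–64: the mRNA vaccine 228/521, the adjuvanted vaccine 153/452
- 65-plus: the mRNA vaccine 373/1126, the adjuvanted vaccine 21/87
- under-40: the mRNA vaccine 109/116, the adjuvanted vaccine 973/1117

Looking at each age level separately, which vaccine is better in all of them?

the mRNA vaccine

40–64: the mRNA vaccine 228/521 = 43.8%, the adjuvanted vaccine 153/452 = 33.8% → the mRNA vaccine
65-plus: the mRNA vaccine 373/1126 = 33.1%, the adjuvanted vaccine 21/87 = 24.1% → the mRNA vaccine
Under-40: the mRNA vaccine 109/116 = 94.0%, the adjuvanted vaccine 973/1117 = 87.1% → the mRNA vaccine
The mRNA vaccine has the higher rate in all 3 groups.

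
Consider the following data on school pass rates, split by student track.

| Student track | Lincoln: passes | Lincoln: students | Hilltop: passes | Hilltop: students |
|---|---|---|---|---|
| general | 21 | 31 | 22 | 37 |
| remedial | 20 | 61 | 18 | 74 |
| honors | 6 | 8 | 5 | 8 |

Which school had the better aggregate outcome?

General: Lincoln 21/31 = 67.7%, Hilltop 22/37 = 59.5% → Lincoln
Remedial: Lincoln 20/61 = 32.8%, Hilltop 18/74 = 24.3% → Lincoln
Honors: Lincoln 6/8 = 75.0%, Hilltop 5/8 = 62.5% → Lincoln
Overall: Lincoln 47/100 = 47.0%, Hilltop 45/119 = 37.8% → Lincoln

Lincoln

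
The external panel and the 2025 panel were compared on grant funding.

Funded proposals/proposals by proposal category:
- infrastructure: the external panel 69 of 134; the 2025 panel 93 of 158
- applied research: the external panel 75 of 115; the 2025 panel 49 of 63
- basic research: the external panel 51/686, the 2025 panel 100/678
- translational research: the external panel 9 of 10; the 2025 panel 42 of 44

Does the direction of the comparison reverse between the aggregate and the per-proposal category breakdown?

No

Infrastructure: the external panel 69/134 = 51.5%, the 2025 panel 93/158 = 58.9% → the 2025 panel
Applied research: the external panel 75/115 = 65.2%, the 2025 panel 49/63 = 77.8% → the 2025 panel
Basic research: the external panel 51/686 = 7.4%, the 2025 panel 100/678 = 14.7% → the 2025 panel
Translational research: the external panel 9/10 = 90.0%, the 2025 panel 42/44 = 95.5% → the 2025 panel
Overall: the external panel 204/945 = 21.6%, the 2025 panel 284/943 = 30.1% → the 2025 panel
The 2025 panel wins overall and in every proposal group — no reversal.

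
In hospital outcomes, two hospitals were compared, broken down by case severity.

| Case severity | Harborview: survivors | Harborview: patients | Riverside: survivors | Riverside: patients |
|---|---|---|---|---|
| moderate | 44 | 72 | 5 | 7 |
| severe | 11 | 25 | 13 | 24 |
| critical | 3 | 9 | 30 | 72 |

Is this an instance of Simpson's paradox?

Moderate: Harborview 44/72 = 61.1%, Riverside 5/7 = 71.4% → Riverside
Severe: Harborview 11/25 = 44.0%, Riverside 13/24 = 54.2% → Riverside
Critical: Harborview 3/9 = 33.3%, Riverside 30/72 = 41.7% → Riverside
Overall: Harborview 58/106 = 54.7%, Riverside 48/103 = 46.6% → Harborview
Riverside wins each case group but Harborview wins overall — the comparison reverses. Riverside's patients skew toward critical, which has a lower base rate.

Yes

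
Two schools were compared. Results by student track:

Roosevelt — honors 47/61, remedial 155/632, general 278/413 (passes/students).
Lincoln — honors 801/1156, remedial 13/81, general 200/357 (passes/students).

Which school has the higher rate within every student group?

Roosevelt

Honors: Roosevelt 47/61 = 77.0%, Lincoln 801/1156 = 69.3% → Roosevelt
Remedial: Roosevelt 155/632 = 24.5%, Lincoln 13/81 = 16.0% → Roosevelt
General: Roosevelt 278/413 = 67.3%, Lincoln 200/357 = 56.0% → Roosevelt
Roosevelt has the higher rate in all 3 groups.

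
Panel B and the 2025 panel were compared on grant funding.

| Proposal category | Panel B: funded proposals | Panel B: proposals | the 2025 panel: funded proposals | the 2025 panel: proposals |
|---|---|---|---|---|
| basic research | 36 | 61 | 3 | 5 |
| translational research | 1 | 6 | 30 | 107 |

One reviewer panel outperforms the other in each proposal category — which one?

the 2025 panel

Basic research: Panel B 36/61 = 59.0%, the 2025 panel 3/5 = 60.0% → the 2025 panel
Translational research: Panel B 1/6 = 16.7%, the 2025 panel 30/107 = 28.0% → the 2025 panel
The 2025 panel has the higher rate in both groups.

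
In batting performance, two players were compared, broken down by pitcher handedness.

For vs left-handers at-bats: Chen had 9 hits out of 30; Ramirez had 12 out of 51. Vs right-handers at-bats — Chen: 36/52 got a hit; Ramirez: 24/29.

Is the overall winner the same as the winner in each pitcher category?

No

Vs left-handers: Chen 9/30 = 30.0%, Ramirez 12/51 = 23.5% → Chen
Vs right-handers: Chen 36/52 = 69.2%, Ramirez 24/29 = 82.8% → Ramirez
Overall: Chen 45/82 = 54.9%, Ramirez 36/80 = 45.0% → Chen
Neither sweeps: Chen wins 1 of 2 groups, Ramirez wins 1. Chen wins overall but not every group — no Simpson reversal.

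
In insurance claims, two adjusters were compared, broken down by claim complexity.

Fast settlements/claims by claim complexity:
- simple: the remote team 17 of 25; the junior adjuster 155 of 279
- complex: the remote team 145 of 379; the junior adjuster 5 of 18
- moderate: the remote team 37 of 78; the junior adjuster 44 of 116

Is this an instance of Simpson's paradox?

Yes

Simple: the remote team 17/25 = 68.0%, the junior adjuster 155/279 = 55.6% → the remote team
Complex: the remote team 145/379 = 38.3%, the junior adjuster 5/18 = 27.8% → the remote team
Moderate: the remote team 37/78 = 47.4%, the junior adjuster 44/116 = 37.9% → the remote team
Overall: the remote team 199/482 = 41.3%, the junior adjuster 204/413 = 49.4% → the junior adjuster
The remote team wins each claim group but the junior adjuster wins overall — the comparison reverses. The remote team's claims skew toward complex, which has a lower base rate.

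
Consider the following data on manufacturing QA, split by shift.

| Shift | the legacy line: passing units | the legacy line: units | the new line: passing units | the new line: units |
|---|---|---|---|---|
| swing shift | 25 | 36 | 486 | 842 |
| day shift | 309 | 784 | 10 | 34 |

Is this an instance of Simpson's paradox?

Swing shift: the legacy line 25/36 = 69.4%, the new line 486/842 = 57.7% → the legacy line
Day shift: the legacy line 309/784 = 39.4%, the new line 10/34 = 29.4% → the legacy line
Overall: the legacy line 334/820 = 40.7%, the new line 496/876 = 56.6% → the new line
The legacy line wins each shift group but the new line wins overall — the comparison reverses. The legacy line's units skew toward day shift, which has a lower base rate.

Yes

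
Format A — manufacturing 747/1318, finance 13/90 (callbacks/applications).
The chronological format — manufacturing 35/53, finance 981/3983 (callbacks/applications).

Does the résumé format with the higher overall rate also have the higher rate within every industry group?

Manufacturing: Format A 747/1318 = 56.7%, the chronological format 35/53 = 66.0% → the chronological format
Finance: Format A 13/90 = 14.4%, the chronological format 981/3983 = 24.6% → the chronological format
Overall: Format A 760/1408 = 54.0%, the chronological format 1016/4036 = 25.2% → Format A
The chronological format wins each industry group but Format A wins overall — the comparison reverses. The chronological format's applications skew toward finance, which has a lower base rate.

No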